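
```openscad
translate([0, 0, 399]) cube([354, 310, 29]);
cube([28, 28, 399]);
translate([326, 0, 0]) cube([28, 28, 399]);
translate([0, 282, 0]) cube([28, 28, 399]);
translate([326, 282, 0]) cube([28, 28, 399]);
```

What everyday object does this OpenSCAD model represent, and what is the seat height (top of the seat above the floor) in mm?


A stool. The seat height is 428 mm.

A 354×310×29 slab at z = 399 on four corner posts — a stool. The seat top is 399 + 29 = 428 mm.


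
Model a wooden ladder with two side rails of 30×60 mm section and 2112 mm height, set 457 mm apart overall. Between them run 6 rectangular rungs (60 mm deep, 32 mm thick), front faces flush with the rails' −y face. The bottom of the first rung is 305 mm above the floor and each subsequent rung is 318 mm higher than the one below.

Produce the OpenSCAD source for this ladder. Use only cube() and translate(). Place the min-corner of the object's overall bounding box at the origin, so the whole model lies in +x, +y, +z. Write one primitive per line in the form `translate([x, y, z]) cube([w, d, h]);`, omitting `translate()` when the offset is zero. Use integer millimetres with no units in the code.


cube([30, 60, 2112]);
translate([427, 0, 0]) cube([30, 60, 2112]);
translate([30, 0, 305]) cube([397, 60, 32]);
translate([30, 0, 623]) cube([397, 60, 32]);
translate([30, 0, 941]) cube([397, 60, 32]);
translate([30, 0, 1259]) cube([397, 60, 32]);
translate([30, 0, 1577]) cube([397, 60, 32]);
translate([30, 0, 1895]) cube([397, 60, 32]);


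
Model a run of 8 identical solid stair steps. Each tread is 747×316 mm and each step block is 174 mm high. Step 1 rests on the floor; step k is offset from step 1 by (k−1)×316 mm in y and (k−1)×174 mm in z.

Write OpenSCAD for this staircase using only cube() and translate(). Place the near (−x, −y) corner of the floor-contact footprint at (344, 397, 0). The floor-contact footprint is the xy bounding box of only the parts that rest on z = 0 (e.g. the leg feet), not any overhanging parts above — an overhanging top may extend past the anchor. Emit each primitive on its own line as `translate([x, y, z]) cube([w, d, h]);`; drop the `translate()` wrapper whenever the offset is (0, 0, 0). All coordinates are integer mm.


translate([344, 397, 0]) cube([747, 316, 174]);
translate([344, 713, 174]) cube([747, 316, 174]);
translate([344, 1029, 348]) cube([747, 316, 174]);
translate([344, 1345, 522]) cube([747, 316, 174]);
translate([344, 1661, 696]) cube([747, 316, 174]);
translate([344, 1977, 870]) cube([747, 316, 174]);
translate([344, 2293, 1044]) cube([747, 316, 174]);
translate([344, 2609, 1218]) cube([747, 316, 174]);


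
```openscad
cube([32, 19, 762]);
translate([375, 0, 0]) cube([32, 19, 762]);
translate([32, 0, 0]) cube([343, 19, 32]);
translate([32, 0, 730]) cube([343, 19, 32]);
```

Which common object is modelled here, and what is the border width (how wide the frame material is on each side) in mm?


A picture frame. The border width is 32 mm.

Four thin pieces enclosing a rectangular opening — a picture frame. The two full-height stiles are 762 mm tall; the top rail sits at z = 730 and is 32 mm tall, so the border above the opening is 762 − 730 = 32 mm, matching the stile x-width.


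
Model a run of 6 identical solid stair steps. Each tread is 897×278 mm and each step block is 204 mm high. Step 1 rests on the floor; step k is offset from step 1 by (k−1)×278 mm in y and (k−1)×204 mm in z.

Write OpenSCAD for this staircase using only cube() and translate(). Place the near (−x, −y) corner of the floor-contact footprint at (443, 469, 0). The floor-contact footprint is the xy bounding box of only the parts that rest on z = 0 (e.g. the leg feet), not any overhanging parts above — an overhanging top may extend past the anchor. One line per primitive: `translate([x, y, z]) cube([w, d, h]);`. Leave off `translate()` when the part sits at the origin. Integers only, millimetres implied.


translate([443, 469, 0]) cube([897, 278, 204]);
translate([443, 747, 204]) cube([897, 278, 204]);
translate([443, 1025, 408]) cube([897, 278, 204]);
translate([443, 1303, 612]) cube([897, 278, 204]);
translate([443, 1581, 816]) cube([897, 278, 204]);
translate([443, 1859, 1020]) cube([897, 278, 204]);


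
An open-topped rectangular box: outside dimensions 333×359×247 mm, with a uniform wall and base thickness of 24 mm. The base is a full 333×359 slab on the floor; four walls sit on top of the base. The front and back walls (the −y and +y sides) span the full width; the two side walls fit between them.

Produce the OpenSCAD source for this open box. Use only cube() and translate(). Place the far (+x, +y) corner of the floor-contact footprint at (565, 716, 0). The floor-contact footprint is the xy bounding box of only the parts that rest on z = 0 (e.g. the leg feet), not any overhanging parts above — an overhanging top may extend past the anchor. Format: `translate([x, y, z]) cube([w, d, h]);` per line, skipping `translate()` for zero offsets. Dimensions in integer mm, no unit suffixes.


translate([232, 357, 0]) cube([333, 359, 24]);
translate([232, 357, 24]) cube([333, 24, 223]);
translate([232, 692, 24]) cube([333, 24, 223]);
translate([232, 381, 24]) cube([24, 311, 223]);
translate([541, 381, 24]) cube([24, 311, 223]);


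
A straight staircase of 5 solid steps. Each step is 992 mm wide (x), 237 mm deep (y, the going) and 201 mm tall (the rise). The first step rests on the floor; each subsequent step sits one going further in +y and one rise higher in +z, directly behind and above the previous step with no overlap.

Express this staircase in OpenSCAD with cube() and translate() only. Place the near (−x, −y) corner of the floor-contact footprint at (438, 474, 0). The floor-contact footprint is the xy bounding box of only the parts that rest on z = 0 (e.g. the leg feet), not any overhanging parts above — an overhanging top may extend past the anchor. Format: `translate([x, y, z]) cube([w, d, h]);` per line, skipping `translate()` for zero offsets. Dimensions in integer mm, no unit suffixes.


translate([438, 474, 0]) cube([992, 237, 201]);
translate([438, 711, 201]) cube([992, 237, 201]);
translate([438, 948, 402]) cube([992, 237, 201]);
translate([438, 1185, 603]) cube([992, 237, 201]);
translate([438, 1422, 804]) cube([992, 237, 201]);


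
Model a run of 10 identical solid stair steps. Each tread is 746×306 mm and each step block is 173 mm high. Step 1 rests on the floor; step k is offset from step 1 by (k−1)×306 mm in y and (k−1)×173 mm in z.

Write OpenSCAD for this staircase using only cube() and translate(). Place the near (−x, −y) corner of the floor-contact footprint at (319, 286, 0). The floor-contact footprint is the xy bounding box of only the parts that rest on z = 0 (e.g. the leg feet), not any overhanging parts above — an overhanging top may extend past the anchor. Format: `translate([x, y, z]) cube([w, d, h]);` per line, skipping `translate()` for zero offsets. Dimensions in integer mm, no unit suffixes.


translate([319, 286, 0]) cube([746, 306, 173]);
translate([319, 592, 173]) cube([746, 306, 173]);
translate([319, 898, 346]) cube([746, 306, 173]);
translate([319, 1204, 519]) cube([746, 306, 173]);
translate([319, 1510, 692]) cube([746, 306, 173]);
translate([319, 1816, 865]) cube([746, 306, 173]);
translate([319, 2122, 1038]) cube([746, 306, 173]);
translate([319, 2428, 1211]) cube([746, 306, 173]);
translate([319, 2734, 1384]) cube([746, 306, 173]);
translate([319, 3040, 1557]) cube([746, 306, 173]);


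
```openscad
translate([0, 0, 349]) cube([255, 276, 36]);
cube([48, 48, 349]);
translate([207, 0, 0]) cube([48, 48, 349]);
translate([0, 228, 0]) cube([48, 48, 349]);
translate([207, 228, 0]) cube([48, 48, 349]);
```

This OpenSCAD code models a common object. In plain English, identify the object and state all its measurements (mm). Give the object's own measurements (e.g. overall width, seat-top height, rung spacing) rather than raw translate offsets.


A four-legged stool. The seat is a 255×276×36 mm slab whose top surface is at z = 385 mm; four square legs, each 48×48 mm in cross-section, run from the floor (z = 0) to the underside of the seat, each flush with a corner of the seat.


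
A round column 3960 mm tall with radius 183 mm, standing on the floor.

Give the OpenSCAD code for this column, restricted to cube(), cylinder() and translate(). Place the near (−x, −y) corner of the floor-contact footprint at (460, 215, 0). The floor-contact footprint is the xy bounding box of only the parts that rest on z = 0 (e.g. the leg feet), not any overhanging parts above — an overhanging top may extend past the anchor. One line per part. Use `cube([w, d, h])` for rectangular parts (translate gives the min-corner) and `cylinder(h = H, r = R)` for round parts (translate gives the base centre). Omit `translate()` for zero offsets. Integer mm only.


translate([643, 398, 0]) cylinder(h = 3960, r = 183);


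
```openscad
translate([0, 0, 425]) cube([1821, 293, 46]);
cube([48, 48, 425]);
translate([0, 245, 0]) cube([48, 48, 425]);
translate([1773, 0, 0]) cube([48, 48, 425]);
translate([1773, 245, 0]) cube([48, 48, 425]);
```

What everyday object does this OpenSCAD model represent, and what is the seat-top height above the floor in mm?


A bench. The seat-top height is 471 mm.

A long slab on four corner posts — a bench. The slab sits at z = 425 with thickness 46, so the top is 425 + 46 = 471 mm.


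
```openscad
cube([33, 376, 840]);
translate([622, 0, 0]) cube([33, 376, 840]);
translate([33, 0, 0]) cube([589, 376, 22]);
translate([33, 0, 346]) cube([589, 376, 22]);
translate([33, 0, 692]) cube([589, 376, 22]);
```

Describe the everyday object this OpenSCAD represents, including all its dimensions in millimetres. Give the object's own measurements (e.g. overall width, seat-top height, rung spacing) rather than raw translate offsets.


An open bookshelf. Two side panels, each 33 mm thick, 376 mm deep and 840 mm tall, stand 655 mm apart (outside-to-outside). Between them sit 3 shelves, each 22 mm thick and 376 mm deep, spanning the full gap between the sides. The bottom shelf rests on the floor (its underside at z = 0) and the clear gap between one shelf's top and the next shelf's underside is 324 mm.


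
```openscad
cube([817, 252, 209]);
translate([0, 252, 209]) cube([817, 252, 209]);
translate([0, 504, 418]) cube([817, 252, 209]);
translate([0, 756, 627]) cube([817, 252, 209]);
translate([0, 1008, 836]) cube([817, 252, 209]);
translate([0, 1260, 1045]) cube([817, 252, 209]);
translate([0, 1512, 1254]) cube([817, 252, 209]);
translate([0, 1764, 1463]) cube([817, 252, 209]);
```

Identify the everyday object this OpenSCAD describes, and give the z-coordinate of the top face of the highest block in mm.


A staircase. The total rise is 1672 mm.

8 identical blocks, each offset up and back from the previous — a staircase. Each step is 209 mm tall and there are 8 of them, so the total rise is 8 × 209 = 1672 mm.


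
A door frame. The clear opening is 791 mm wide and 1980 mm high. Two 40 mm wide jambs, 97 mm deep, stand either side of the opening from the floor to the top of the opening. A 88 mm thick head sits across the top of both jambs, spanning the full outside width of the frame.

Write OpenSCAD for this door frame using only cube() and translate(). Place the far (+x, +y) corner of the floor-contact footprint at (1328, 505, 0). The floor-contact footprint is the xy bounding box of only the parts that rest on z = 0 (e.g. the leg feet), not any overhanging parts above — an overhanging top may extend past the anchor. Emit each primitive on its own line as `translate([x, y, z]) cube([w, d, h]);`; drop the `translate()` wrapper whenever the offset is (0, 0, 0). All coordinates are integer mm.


translate([457, 408, 0]) cube([40, 97, 1980]);
translate([1288, 408, 0]) cube([40, 97, 1980]);
translate([457, 408, 1980]) cube([871, 97, 88]);


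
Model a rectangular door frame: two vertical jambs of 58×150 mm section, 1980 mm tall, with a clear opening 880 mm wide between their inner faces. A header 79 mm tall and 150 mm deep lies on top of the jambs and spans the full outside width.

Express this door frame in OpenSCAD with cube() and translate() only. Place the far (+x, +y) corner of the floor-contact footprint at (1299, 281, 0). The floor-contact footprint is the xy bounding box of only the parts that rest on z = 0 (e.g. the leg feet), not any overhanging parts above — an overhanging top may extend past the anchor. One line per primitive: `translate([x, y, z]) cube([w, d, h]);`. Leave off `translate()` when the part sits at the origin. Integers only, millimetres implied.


translate([303, 131, 0]) cube([58, 150, 1980]);
translate([1241, 131, 0]) cube([58, 150, 1980]);
translate([303, 131, 1980]) cube([996, 150, 79]);


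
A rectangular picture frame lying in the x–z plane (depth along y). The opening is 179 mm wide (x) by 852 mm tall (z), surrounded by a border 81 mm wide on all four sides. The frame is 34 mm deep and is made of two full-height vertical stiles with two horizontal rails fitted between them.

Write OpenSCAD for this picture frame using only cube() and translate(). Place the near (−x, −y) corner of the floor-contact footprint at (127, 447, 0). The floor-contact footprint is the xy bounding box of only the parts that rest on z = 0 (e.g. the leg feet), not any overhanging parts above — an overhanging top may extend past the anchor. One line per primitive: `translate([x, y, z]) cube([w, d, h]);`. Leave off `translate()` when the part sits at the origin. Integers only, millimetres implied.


translate([127, 447, 0]) cube([81, 34, 1014]);
translate([387, 447, 0]) cube([81, 34, 1014]);
translate([208, 447, 0]) cube([179, 34, 81]);
translate([208, 447, 933]) cube([179, 34, 81]);


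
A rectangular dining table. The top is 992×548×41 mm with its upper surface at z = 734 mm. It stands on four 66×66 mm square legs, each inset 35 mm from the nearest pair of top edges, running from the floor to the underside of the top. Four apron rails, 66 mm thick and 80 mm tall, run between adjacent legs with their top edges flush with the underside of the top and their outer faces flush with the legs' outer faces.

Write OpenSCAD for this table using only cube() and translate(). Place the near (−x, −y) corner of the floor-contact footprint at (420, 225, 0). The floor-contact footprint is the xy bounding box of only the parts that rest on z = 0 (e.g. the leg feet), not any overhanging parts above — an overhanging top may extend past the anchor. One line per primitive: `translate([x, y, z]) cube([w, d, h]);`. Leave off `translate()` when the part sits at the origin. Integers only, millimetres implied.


translate([385, 190, 693]) cube([992, 548, 41]);
translate([420, 225, 0]) cube([66, 66, 693]);
translate([1276, 225, 0]) cube([66, 66, 693]);
translate([420, 637, 0]) cube([66, 66, 693]);
translate([1276, 637, 0]) cube([66, 66, 693]);
translate([486, 225, 613]) cube([790, 66, 80]);
translate([486, 637, 613]) cube([790, 66, 80]);
translate([420, 291, 613]) cube([66, 346, 80]);
translate([1276, 291, 613]) cube([66, 346, 80]);


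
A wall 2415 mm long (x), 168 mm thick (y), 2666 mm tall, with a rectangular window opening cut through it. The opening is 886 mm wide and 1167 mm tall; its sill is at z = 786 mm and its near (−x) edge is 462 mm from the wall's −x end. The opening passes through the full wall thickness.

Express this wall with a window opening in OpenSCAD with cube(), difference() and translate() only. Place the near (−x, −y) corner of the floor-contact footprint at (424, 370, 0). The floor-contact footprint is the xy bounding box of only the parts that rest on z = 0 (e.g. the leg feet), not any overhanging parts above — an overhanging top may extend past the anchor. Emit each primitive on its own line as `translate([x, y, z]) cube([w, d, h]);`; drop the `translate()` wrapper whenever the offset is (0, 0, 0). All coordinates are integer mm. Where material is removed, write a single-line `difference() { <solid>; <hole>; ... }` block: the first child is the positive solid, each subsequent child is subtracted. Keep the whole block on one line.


difference() { translate([424, 370, 0]) cube([2415, 168, 2666]); translate([886, 370, 786]) cube([886, 168, 1167]); }


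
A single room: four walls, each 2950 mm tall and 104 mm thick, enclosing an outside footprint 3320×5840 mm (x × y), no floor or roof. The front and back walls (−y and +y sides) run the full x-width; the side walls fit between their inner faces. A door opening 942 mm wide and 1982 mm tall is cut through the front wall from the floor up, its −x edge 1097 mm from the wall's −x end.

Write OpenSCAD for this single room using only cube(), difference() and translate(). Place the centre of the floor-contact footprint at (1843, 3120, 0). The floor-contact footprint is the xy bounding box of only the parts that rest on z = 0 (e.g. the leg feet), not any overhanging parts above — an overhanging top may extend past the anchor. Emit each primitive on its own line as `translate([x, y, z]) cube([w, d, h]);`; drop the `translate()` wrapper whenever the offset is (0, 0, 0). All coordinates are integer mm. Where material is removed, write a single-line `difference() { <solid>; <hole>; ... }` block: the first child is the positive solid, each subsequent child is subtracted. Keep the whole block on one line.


difference() { translate([183, 200, 0]) cube([3320, 104, 2950]); translate([1280, 200, 0]) cube([942, 104, 1982]); }
translate([183, 5936, 0]) cube([3320, 104, 2950]);
translate([183, 304, 0]) cube([104, 5632, 2950]);
translate([3399, 304, 0]) cube([104, 5632, 2950]);


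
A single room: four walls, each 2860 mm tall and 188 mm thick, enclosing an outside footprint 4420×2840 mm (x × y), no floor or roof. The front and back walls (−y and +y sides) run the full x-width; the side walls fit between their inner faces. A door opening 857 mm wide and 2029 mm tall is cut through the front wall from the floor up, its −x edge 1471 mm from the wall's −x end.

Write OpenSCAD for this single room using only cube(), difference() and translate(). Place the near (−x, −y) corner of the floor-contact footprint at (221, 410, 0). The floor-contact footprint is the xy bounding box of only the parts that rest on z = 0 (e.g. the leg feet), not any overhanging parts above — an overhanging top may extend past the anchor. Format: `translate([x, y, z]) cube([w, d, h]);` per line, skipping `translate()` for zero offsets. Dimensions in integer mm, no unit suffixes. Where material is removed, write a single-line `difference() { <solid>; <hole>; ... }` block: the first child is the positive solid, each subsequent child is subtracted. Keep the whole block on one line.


difference() { translate([221, 410, 0]) cube([4420, 188, 2860]); translate([1692, 410, 0]) cube([857, 188, 2029]); }
translate([221, 3062, 0]) cube([4420, 188, 2860]);
translate([221, 598, 0]) cube([188, 2464, 2860]);
translate([4453, 598, 0]) cube([188, 2464, 2860]);


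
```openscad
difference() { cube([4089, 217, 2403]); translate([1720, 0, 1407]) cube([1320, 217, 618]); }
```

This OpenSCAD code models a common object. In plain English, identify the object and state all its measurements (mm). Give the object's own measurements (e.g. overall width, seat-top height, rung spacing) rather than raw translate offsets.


A wall 4089 mm long (x), 217 mm thick (y), 2403 mm tall, with a rectangular window opening cut through it. The opening is 1320 mm wide and 618 mm tall; its sill is at z = 1407 mm and its near (−x) edge is 1720 mm from the wall's −x end. The opening passes through the full wall thickness.


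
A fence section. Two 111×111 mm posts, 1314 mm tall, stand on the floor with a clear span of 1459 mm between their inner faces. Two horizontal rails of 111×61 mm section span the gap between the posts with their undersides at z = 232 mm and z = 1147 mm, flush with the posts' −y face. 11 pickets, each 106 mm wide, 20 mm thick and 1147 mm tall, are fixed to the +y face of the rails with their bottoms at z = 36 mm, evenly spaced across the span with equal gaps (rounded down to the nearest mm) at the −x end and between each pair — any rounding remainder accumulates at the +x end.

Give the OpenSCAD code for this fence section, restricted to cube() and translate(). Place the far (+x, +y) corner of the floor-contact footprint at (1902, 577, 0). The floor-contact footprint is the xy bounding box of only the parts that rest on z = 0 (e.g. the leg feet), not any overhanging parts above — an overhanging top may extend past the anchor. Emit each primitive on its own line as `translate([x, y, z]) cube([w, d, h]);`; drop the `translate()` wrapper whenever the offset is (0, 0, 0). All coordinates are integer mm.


translate([221, 466, 0]) cube([111, 111, 1314]);
translate([1791, 466, 0]) cube([111, 111, 1314]);
translate([332, 466, 232]) cube([1459, 111, 61]);
translate([332, 466, 1147]) cube([1459, 111, 61]);
translate([356, 577, 36]) cube([106, 20, 1147]);
translate([486, 577, 36]) cube([106, 20, 1147]);
translate([616, 577, 36]) cube([106, 20, 1147]);
translate([746, 577, 36]) cube([106, 20, 1147]);
translate([876, 577, 36]) cube([106, 20, 1147]);
translate([1006, 577, 36]) cube([106, 20, 1147]);
translate([1136, 577, 36]) cube([106, 20, 1147]);
translate([1266, 577, 36]) cube([106, 20, 1147]);
translate([1396, 577, 36]) cube([106, 20, 1147]);
translate([1526, 577, 36]) cube([106, 20, 1147]);
translate([1656, 577, 36]) cube([106, 20, 1147]);


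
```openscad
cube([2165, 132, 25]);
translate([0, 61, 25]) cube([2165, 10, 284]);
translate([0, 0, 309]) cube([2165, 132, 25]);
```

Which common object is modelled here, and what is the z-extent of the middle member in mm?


An I-beam. The web height is 284 mm.

Two wide flanges with a thin centred web — an I-beam. Overall 334 mm minus two 25 mm flanges gives a web of 334 − 2·25 = 284 mm.


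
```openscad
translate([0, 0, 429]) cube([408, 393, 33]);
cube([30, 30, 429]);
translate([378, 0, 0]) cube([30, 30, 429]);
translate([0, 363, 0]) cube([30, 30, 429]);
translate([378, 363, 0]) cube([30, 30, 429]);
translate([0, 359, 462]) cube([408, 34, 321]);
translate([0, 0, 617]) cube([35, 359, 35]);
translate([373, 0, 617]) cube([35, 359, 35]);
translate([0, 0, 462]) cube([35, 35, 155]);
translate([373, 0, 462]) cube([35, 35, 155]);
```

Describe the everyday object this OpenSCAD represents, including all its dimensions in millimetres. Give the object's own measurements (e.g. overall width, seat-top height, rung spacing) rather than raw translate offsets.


A chair. The seat is a 408×393×33 mm slab with its top at z = 462 mm, on four 30×30 mm corner legs (flush with the seat edges, standing on z = 0). A flat backrest 34 mm thick, 321 mm tall, spans the full seat width and rises from the seat top along its +y edge, rear face flush with the rear of the seat. Two armrests of 35×35 mm section run along each side from the seat's front edge to the front of the backrest, top faces 190 mm above the seat top and outer faces flush with the seat's x-edges; a 35×35 mm post under the front of each armrest stands on the seat at the front corner.


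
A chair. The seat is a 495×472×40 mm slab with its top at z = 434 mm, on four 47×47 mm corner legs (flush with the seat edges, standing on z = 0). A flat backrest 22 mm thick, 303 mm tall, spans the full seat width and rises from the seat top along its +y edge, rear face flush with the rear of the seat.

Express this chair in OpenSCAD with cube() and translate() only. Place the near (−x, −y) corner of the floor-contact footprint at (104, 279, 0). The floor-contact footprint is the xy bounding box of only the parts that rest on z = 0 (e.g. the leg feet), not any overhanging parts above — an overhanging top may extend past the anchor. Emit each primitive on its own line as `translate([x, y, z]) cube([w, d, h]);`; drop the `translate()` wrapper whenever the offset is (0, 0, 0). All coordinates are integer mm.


translate([104, 279, 394]) cube([495, 472, 40]);
translate([104, 279, 0]) cube([47, 47, 394]);
translate([552, 279, 0]) cube([47, 47, 394]);
translate([104, 704, 0]) cube([47, 47, 394]);
translate([552, 704, 0]) cube([47, 47, 394]);
translate([104, 729, 434]) cube([495, 22, 303]);


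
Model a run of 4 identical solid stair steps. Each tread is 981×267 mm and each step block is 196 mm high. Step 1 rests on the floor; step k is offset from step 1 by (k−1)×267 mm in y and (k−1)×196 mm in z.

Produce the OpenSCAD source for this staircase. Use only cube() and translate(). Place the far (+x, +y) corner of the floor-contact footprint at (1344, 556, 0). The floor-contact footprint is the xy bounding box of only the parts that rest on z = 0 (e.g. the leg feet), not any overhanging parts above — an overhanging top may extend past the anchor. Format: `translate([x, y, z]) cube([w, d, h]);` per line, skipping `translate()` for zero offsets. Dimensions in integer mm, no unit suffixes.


translate([363, 289, 0]) cube([981, 267, 196]);
translate([363, 556, 196]) cube([981, 267, 196]);
translate([363, 823, 392]) cube([981, 267, 196]);
translate([363, 1090, 588]) cube([981, 267, 196]);


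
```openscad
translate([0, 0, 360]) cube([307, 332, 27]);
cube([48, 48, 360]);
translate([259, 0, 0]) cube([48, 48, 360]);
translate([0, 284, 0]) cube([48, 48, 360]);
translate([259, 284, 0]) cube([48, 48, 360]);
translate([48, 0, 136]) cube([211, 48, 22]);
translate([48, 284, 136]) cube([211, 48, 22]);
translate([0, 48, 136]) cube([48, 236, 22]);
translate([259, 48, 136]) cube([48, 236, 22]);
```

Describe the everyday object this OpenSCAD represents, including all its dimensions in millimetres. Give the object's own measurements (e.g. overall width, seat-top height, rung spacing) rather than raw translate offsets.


A four-legged stool. The seat is a 307×332×27 mm slab whose top surface is at z = 387 mm; four square legs, each 48×48 mm in cross-section, run from the floor (z = 0) to the underside of the seat, each flush with a corner of the seat. Four stretchers, 48 mm wide and 22 mm tall, connect adjacent legs with their undersides at z = 136 mm, each running between the inner faces of the legs it joins and aligned with the legs' outer faces on the other axis.


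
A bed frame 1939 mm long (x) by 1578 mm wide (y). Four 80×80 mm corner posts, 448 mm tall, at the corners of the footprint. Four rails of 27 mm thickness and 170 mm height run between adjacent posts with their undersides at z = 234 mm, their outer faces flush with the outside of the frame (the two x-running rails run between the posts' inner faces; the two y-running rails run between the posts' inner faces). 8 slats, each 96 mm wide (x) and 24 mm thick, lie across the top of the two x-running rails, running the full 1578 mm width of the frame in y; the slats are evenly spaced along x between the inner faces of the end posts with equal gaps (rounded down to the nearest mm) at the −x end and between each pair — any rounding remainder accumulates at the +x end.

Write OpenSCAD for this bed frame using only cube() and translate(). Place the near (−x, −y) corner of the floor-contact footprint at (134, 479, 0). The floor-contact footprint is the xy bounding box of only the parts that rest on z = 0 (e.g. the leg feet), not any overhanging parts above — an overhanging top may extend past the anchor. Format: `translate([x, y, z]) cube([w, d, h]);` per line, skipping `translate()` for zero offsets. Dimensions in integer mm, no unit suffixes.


translate([134, 479, 0]) cube([80, 80, 448]);
translate([134, 1977, 0]) cube([80, 80, 448]);
translate([1993, 479, 0]) cube([80, 80, 448]);
translate([1993, 1977, 0]) cube([80, 80, 448]);
translate([214, 479, 234]) cube([1779, 27, 170]);
translate([214, 2030, 234]) cube([1779, 27, 170]);
translate([134, 559, 234]) cube([27, 1418, 170]);
translate([2046, 559, 234]) cube([27, 1418, 170]);
translate([326, 479, 404]) cube([96, 1578, 24]);
translate([534, 479, 404]) cube([96, 1578, 24]);
translate([742, 479, 404]) cube([96, 1578, 24]);
translate([950, 479, 404]) cube([96, 1578, 24]);
translate([1158, 479, 404]) cube([96, 1578, 24]);
translate([1366, 479, 404]) cube([96, 1578, 24]);
translate([1574, 479, 404]) cube([96, 1578, 24]);
translate([1782, 479, 404]) cube([96, 1578, 24]);


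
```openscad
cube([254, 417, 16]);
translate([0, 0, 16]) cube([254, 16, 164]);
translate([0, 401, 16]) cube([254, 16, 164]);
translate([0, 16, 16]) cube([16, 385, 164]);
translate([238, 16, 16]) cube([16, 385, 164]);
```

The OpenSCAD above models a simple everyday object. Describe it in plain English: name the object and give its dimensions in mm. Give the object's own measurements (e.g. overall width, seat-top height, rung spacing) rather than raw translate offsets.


An open-topped rectangular box: outside dimensions 254×417×180 mm, with a uniform wall and base thickness of 16 mm. The base is a full 254×417 slab on the floor; four walls sit on top of the base. The front and back walls (the −y and +y sides) span the full width; the two side walls fit between them.


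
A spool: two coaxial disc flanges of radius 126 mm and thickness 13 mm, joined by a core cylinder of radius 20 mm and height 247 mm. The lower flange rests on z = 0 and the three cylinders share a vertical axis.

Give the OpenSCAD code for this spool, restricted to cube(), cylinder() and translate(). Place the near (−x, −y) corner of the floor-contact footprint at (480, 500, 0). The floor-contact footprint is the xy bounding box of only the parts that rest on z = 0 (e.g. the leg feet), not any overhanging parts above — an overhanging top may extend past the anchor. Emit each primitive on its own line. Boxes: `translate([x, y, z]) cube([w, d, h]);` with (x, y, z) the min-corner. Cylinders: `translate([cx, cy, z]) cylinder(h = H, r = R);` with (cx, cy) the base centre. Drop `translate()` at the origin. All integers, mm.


translate([606, 626, 0]) cylinder(h = 13, r = 126);
translate([606, 626, 13]) cylinder(h = 247, r = 20);
translate([606, 626, 260]) cylinder(h = 13, r = 126);


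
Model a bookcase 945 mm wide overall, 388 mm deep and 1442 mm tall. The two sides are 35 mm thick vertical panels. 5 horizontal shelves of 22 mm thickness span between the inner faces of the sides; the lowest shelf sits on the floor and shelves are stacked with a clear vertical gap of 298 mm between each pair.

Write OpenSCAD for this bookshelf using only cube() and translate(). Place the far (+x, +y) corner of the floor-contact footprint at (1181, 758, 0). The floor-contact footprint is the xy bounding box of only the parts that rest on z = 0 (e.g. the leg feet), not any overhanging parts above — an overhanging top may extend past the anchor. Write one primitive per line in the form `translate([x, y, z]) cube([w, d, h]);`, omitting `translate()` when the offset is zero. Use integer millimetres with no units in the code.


translate([236, 370, 0]) cube([35, 388, 1442]);
translate([1146, 370, 0]) cube([35, 388, 1442]);
translate([271, 370, 0]) cube([875, 388, 22]);
translate([271, 370, 320]) cube([875, 388, 22]);
translate([271, 370, 640]) cube([875, 388, 22]);
translate([271, 370, 960]) cube([875, 388, 22]);
translate([271, 370, 1280]) cube([875, 388, 22]);


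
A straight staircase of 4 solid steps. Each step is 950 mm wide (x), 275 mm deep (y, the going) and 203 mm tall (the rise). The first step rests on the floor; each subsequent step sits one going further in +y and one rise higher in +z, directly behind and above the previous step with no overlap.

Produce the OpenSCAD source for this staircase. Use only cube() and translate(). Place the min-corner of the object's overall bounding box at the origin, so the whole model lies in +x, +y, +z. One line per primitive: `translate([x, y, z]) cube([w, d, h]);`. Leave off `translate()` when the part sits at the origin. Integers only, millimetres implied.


cube([950, 275, 203]);
translate([0, 275, 203]) cube([950, 275, 203]);
translate([0, 550, 406]) cube([950, 275, 203]);
translate([0, 825, 609]) cube([950, 275, 203]);


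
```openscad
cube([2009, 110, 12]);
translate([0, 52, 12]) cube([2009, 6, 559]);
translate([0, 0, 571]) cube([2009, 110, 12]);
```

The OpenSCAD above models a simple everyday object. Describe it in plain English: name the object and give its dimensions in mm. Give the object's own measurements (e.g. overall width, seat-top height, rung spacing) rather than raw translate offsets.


An I-beam lying along x, 2009 mm long. Overall section height 583 mm. Two flanges 110 mm wide (y) and 12 mm thick, one on the floor and one at the top; a web 6 mm thick runs between them, centred on the flange width.


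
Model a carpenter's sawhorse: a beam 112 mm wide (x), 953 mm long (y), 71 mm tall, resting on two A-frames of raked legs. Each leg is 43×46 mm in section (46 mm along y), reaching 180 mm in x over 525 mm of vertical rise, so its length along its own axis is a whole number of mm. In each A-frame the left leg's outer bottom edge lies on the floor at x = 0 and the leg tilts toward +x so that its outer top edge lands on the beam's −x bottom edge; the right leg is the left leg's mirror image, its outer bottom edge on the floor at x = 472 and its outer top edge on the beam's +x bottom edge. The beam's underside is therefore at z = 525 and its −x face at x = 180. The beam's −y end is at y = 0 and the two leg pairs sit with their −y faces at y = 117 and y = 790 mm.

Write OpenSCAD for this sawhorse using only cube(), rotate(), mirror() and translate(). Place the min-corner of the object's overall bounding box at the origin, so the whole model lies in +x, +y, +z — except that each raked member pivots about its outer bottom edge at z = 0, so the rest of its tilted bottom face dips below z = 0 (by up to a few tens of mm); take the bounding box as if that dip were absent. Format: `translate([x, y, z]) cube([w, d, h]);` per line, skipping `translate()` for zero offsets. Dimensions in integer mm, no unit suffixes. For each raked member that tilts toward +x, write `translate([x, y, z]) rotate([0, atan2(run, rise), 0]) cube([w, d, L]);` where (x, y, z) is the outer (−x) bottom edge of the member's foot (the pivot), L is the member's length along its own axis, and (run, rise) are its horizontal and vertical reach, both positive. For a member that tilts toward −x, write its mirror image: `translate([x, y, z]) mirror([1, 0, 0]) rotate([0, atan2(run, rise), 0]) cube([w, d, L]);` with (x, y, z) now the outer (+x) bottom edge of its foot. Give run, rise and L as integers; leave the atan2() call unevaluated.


translate([180, 0, 525]) cube([112, 953, 71]);
translate([0, 117, 0]) rotate([0, atan2(180, 525), 0]) cube([43, 46, 555]);
translate([472, 117, 0]) mirror([1, 0, 0]) rotate([0, atan2(180, 525), 0]) cube([43, 46, 555]);
translate([0, 790, 0]) rotate([0, atan2(180, 525), 0]) cube([43, 46, 555]);
translate([472, 790, 0]) mirror([1, 0, 0]) rotate([0, atan2(180, 525), 0]) cube([43, 46, 555]);


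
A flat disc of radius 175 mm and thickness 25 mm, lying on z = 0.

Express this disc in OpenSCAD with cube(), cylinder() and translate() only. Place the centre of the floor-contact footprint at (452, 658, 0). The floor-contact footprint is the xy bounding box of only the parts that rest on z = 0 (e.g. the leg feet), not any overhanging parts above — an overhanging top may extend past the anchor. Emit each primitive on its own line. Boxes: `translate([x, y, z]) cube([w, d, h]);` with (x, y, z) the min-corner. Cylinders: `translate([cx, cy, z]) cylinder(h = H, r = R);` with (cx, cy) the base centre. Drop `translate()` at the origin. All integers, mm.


translate([452, 658, 0]) cylinder(h = 25, r = 175);


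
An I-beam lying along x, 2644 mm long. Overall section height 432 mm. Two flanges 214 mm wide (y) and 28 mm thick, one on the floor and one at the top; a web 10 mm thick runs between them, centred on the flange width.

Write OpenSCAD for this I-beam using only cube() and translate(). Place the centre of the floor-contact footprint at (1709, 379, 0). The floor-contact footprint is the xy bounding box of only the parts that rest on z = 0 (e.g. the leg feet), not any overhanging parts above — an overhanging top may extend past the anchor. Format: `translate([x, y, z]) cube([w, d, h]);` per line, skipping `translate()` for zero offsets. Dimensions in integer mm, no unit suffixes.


translate([387, 272, 0]) cube([2644, 214, 28]);
translate([387, 374, 28]) cube([2644, 10, 376]);
translate([387, 272, 404]) cube([2644, 214, 28]);


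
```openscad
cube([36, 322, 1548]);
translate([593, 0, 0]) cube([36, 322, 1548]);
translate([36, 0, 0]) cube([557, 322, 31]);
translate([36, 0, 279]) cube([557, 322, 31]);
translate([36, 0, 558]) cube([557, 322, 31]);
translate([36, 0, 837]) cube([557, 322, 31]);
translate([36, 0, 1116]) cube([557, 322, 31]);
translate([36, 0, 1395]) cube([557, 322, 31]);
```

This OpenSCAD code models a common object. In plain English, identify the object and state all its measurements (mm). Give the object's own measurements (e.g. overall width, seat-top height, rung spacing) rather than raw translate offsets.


An open bookshelf. Two side panels, each 36 mm thick, 322 mm deep and 1548 mm tall, stand 629 mm apart (outside-to-outside). Between them sit 6 shelves, each 31 mm thick and 322 mm deep, spanning the full gap between the sides. The bottom shelf rests on the floor (its underside at z = 0) and the clear gap between one shelf's top and the next shelf's underside is 248 mm.


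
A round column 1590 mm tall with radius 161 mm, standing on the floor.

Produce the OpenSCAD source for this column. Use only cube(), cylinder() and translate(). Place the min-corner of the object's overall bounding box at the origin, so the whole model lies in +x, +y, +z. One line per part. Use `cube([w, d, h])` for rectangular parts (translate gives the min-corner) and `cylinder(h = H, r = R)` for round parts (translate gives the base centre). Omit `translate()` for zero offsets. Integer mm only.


translate([161, 161, 0]) cylinder(h = 1590, r = 161);


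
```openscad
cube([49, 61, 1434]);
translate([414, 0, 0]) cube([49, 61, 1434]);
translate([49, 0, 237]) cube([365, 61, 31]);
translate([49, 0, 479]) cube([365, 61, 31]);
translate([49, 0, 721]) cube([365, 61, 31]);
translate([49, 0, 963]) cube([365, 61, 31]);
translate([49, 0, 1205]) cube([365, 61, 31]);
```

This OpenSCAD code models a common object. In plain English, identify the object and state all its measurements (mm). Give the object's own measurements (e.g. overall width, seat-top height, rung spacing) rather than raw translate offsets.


A straight ladder. Two 49×61 mm vertical rails, 1434 mm tall, stand 463 mm apart (outside-to-outside) with their front faces coplanar on the −y side. 5 rungs, each 61 mm deep and 31 mm tall, span between the inner faces of the rails, front faces flush with the rails. The lowest rung's underside is at z = 237 mm and rungs are spaced 242 mm apart (underside to underside).


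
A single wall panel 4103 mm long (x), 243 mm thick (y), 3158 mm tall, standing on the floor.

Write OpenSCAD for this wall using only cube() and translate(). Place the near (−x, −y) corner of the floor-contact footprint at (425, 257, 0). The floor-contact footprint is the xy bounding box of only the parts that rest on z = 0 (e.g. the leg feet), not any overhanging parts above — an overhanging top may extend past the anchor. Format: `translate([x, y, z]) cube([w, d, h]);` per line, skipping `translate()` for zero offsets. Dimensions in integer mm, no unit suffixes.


translate([425, 257, 0]) cube([4103, 243, 3158]);


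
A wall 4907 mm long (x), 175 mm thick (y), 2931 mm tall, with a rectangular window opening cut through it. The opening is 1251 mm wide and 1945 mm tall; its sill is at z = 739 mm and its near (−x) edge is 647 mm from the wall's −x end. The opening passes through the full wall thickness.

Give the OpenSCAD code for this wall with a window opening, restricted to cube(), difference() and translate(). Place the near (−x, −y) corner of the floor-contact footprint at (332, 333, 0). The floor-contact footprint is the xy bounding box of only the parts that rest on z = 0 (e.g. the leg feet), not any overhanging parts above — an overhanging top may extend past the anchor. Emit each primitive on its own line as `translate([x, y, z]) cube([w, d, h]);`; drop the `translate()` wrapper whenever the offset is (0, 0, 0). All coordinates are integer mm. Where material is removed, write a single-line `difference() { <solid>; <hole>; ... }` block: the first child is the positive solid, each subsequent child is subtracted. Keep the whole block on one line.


difference() { translate([332, 333, 0]) cube([4907, 175, 2931]); translate([979, 333, 739]) cube([1251, 175, 1945]); }
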